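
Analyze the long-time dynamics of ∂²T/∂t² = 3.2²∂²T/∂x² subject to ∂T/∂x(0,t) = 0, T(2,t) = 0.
Long-time behavior: T oscillates (no decay). Energy is conserved; the solution oscillates indefinitely as standing waves.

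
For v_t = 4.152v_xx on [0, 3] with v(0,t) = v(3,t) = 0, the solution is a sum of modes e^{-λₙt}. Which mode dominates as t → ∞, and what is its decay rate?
Eigenvalues: λₙ = 4.152n²π²/3².
First three modes:
  n=1: λ₁ = 4.152π²/3² ≈ 4.553
  n=2: λ₂ = 16.608π²/3² ≈ 18.213 (4× faster decay)
  n=3: λ₃ = 37.368π²/3² ≈ 40.979 (9× faster decay)
As t → ∞, higher modes decay exponentially faster. The n=1 mode dominates: v ~ c₁ sin(πx/3) e^{-λ₁t}.
Decay rate: λ₁ = 4.152π²/3² ≈ 4.553.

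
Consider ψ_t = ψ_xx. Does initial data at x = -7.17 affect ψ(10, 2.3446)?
Yes, for any finite x. The heat equation has infinite propagation speed, so all initial data affects all points at any t > 0.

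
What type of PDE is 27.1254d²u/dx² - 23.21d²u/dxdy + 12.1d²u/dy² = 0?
With A = 27.1254, B = -23.21, C = 12.1, the discriminant is -774.16526. This is an elliptic PDE.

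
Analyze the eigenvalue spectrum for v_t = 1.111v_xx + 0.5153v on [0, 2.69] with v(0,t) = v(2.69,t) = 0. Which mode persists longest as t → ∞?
Eigenvalues: λₙ = 1.111n²π²/2.69² - 0.5153.
First three modes:
  n=1: λ₁ = 1.111π²/2.69² - 0.5153 ≈ 1
  n=2: λ₂ = 4.444π²/2.69² - 0.5153 ≈ 5.546
  n=3: λ₃ = 9.999π²/2.69² - 0.5153 ≈ 13.123
Since 1.111π²/2.69² ≈ 1.515 > 0.5153, all λₙ > 0.
The n=1 mode decays slowest → dominates as t → ∞.
Asymptotic: v ~ c₁ sin(πx/2.69) e^{-λ₁t} with decay rate λ₁ ≈ 1.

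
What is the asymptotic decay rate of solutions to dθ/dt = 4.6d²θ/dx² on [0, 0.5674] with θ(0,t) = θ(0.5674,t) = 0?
Eigenvalues: λₙ = 4.6n²π²/0.5674².
First three modes:
  n=1: λ₁ = 4.6π²/0.5674² ≈ 141.019
  n=2: λ₂ = 18.4π²/0.5674² ≈ 564.078 (4× faster decay)
  n=3: λ₃ = 41.4π²/0.5674² ≈ 1269.175 (9× faster decay)
As t → ∞, higher modes decay exponentially faster. The n=1 mode dominates: θ ~ c₁ sin(πx/0.5674) e^{-λ₁t}.
Decay rate: λ₁ = 4.6π²/0.5674² ≈ 141.019.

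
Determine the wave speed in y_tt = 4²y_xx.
Speed = 4. Information travels along characteristics x = x₀ ± 4t.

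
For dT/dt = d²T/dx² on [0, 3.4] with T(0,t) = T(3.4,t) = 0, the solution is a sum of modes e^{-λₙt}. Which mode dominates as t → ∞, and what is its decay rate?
Eigenvalues: λₙ = n²π²/3.4².
First three modes:
  n=1: λ₁ = π²/3.4² ≈ 0.854
  n=2: λ₂ = 4π²/3.4² ≈ 3.415 (4× faster decay)
  n=3: λ₃ = 9π²/3.4² ≈ 7.684 (9× faster decay)
As t → ∞, higher modes decay exponentially faster. The n=1 mode dominates: T ~ c₁ sin(πx/3.4) e^{-λ₁t}.
Decay rate: λ₁ = π²/3.4² ≈ 0.854.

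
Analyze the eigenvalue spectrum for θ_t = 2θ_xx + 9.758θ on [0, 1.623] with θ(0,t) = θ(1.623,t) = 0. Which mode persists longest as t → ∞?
Eigenvalues: λₙ = 2n²π²/1.623² - 9.758.
First three modes:
  n=1: λ₁ = 2π²/1.623² - 9.758 ≈ -2.264
  n=2: λ₂ = 8π²/1.623² - 9.758 ≈ 20.217
  n=3: λ₃ = 18π²/1.623² - 9.758 ≈ 57.685
Since 2π²/1.623² ≈ 7.494 < 9.758, λ₁ < 0.
The n=1 mode grows fastest (−λₙ is largest for n=1) → dominates.
Asymptotic: θ ~ c₁ sin(πx/1.623) e^{2.264t} (exponential growth at rate −λ₁ ≈ 2.264).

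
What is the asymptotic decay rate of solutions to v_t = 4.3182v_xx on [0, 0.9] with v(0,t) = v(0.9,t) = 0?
Eigenvalues: λₙ = 4.3182n²π²/0.9².
First three modes:
  n=1: λ₁ = 4.3182π²/0.9² ≈ 52.616
  n=2: λ₂ = 17.2728π²/0.9² ≈ 210.464 (4× faster decay)
  n=3: λ₃ = 38.8638π²/0.9² ≈ 473.544 (9× faster decay)
As t → ∞, higher modes decay exponentially faster. The n=1 mode dominates: v ~ c₁ sin(πx/0.9) e^{-λ₁t}.
Decay rate: λ₁ = 4.3182π²/0.9² ≈ 52.616.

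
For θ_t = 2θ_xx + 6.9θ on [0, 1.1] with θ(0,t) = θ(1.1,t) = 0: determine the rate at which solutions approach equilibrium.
Eigenvalues: λₙ = 2n²π²/1.1² - 6.9.
First three modes:
  n=1: λ₁ = 2π²/1.1² - 6.9 ≈ 9.413
  n=2: λ₂ = 8π²/1.1² - 6.9 ≈ 58.354
  n=3: λ₃ = 18π²/1.1² - 6.9 ≈ 139.921
Since 2π²/1.1² ≈ 16.313 > 6.9, all λₙ > 0.
The n=1 mode decays slowest → dominates as t → ∞.
Asymptotic: θ ~ c₁ sin(πx/1.1) e^{-λ₁t} with decay rate λ₁ ≈ 9.413.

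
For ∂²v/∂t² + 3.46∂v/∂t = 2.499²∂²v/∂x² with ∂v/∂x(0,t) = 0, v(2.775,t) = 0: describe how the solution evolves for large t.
v → 0. Damping (γ=3.46) dissipates energy; oscillations decay exponentially.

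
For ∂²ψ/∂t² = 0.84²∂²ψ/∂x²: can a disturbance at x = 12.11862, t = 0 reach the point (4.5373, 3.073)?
No. The domain of dependence is [1.95598, 7.11862], and 12.11862 is outside this interval.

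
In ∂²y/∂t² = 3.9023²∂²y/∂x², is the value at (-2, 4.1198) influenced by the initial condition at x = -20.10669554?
No. The domain of dependence is [-18.07669554, 14.07669554], and -20.10669554 is outside this interval.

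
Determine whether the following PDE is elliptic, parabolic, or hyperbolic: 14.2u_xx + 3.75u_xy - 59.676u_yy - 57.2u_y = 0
Coefficients: A = 14.2, B = 3.75, C = -59.676. B² - 4AC = 3403.6593, which is positive, so the equation is hyperbolic.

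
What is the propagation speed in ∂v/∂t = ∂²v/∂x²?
Infinite. The heat equation is parabolic, not hyperbolic, so disturbances propagate instantly.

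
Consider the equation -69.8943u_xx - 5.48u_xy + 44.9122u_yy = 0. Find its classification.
Hyperbolic. (A = -69.8943, B = -5.48, C = 44.9122 gives B² - 4AC = 12586.45752184.)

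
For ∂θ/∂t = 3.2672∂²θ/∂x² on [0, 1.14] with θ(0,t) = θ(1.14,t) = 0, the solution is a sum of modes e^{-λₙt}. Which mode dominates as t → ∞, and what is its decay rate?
Eigenvalues: λₙ = 3.2672n²π²/1.14².
First three modes:
  n=1: λ₁ = 3.2672π²/1.14² ≈ 24.812
  n=2: λ₂ = 13.0688π²/1.14² ≈ 99.249 (4× faster decay)
  n=3: λ₃ = 29.4048π²/1.14² ≈ 223.31 (9× faster decay)
As t → ∞, higher modes decay exponentially faster. The n=1 mode dominates: θ ~ c₁ sin(πx/1.14) e^{-λ₁t}.
Decay rate: λ₁ = 3.2672π²/1.14² ≈ 24.812.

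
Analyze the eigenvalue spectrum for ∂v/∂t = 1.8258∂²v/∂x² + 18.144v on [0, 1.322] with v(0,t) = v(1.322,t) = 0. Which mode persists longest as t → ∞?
Eigenvalues: λₙ = 1.8258n²π²/1.322² - 18.144.
First three modes:
  n=1: λ₁ = 1.8258π²/1.322² - 18.144 ≈ -7.833
  n=2: λ₂ = 7.3032π²/1.322² - 18.144 ≈ 23.099
  n=3: λ₃ = 16.4322π²/1.322² - 18.144 ≈ 74.653
Since 1.8258π²/1.322² ≈ 10.311 < 18.144, λ₁ < 0.
The n=1 mode grows fastest (−λₙ is largest for n=1) → dominates.
Asymptotic: v ~ c₁ sin(πx/1.322) e^{7.833t} (exponential growth at rate −λ₁ ≈ 7.833).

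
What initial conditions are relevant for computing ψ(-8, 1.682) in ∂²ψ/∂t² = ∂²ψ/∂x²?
Domain of dependence: [-9.682, -6.318]. Signals travel at speed 1, so data within |x - -8| ≤ 1·1.682 = 1.682 can reach the point.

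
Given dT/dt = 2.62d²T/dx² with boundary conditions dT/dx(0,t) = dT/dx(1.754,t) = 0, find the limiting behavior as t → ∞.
T → constant (steady state). Heat is conserved (no flux at boundaries); solution approaches the spatial average.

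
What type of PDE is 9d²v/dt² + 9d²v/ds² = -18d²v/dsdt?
Rewriting in standard form: 9d²v/ds² + 18d²v/dsdt + 9d²v/dt² = 0. With A = 9, B = 18, C = 9, the discriminant is 0. This is a parabolic PDE.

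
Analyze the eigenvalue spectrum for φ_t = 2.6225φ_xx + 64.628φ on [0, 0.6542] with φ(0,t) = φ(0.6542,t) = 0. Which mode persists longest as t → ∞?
Eigenvalues: λₙ = 2.6225n²π²/0.6542² - 64.628.
First three modes:
  n=1: λ₁ = 2.6225π²/0.6542² - 64.628 ≈ -4.15
  n=2: λ₂ = 10.49π²/0.6542² - 64.628 ≈ 177.282
  n=3: λ₃ = 23.6025π²/0.6542² - 64.628 ≈ 479.67
Since 2.6225π²/0.6542² ≈ 60.478 < 64.628, λ₁ < 0.
The n=1 mode grows fastest (−λₙ is largest for n=1) → dominates.
Asymptotic: φ ~ c₁ sin(πx/0.6542) e^{4.15t} (exponential growth at rate −λ₁ ≈ 4.15).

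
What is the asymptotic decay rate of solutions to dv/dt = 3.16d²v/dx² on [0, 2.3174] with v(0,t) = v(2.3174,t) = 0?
Eigenvalues: λₙ = 3.16n²π²/2.3174².
First three modes:
  n=1: λ₁ = 3.16π²/2.3174² ≈ 5.807
  n=2: λ₂ = 12.64π²/2.3174² ≈ 23.23 (4× faster decay)
  n=3: λ₃ = 28.44π²/2.3174² ≈ 52.267 (9× faster decay)
As t → ∞, higher modes decay exponentially faster. The n=1 mode dominates: v ~ c₁ sin(πx/2.3174) e^{-λ₁t}.
Decay rate: λ₁ = 3.16π²/2.3174² ≈ 5.807.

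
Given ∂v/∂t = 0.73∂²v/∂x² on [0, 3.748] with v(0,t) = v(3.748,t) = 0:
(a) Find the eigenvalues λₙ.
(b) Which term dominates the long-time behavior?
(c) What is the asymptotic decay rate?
Eigenvalues: λₙ = 0.73n²π²/3.748².
First three modes:
  n=1: λ₁ = 0.73π²/3.748² ≈ 0.513
  n=2: λ₂ = 2.92π²/3.748² ≈ 2.052 (4× faster decay)
  n=3: λ₃ = 6.57π²/3.748² ≈ 4.616 (9× faster decay)
As t → ∞, higher modes decay exponentially faster. The n=1 mode dominates: v ~ c₁ sin(πx/3.748) e^{-λ₁t}.
Decay rate: λ₁ = 0.73π²/3.748² ≈ 0.513.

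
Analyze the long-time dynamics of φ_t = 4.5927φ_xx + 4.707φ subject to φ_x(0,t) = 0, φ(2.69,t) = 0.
Long-time behavior: φ grows unboundedly. Reaction dominates diffusion (r=4.707 > κπ²/(4L²)≈1.57); solution grows exponentially.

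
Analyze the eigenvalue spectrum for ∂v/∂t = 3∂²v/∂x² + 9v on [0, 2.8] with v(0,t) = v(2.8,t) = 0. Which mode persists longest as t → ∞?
Eigenvalues: λₙ = 3n²π²/2.8² - 9.
First three modes:
  n=1: λ₁ = 3π²/2.8² - 9 ≈ -5.223
  n=2: λ₂ = 12π²/2.8² - 9 ≈ 6.107
  n=3: λ₃ = 27π²/2.8² - 9 ≈ 24.99
Since 3π²/2.8² ≈ 3.777 < 9, λ₁ < 0.
The n=1 mode grows fastest (−λₙ is largest for n=1) → dominates.
Asymptotic: v ~ c₁ sin(πx/2.8) e^{5.223t} (exponential growth at rate −λ₁ ≈ 5.223).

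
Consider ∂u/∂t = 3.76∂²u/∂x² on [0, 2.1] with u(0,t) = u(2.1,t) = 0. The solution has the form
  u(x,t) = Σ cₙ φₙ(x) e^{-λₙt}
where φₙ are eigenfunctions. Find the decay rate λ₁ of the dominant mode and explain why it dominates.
Eigenvalues: λₙ = 3.76n²π²/2.1².
First three modes:
  n=1: λ₁ = 3.76π²/2.1² ≈ 8.415
  n=2: λ₂ = 15.04π²/2.1² ≈ 33.66 (4× faster decay)
  n=3: λ₃ = 33.84π²/2.1² ≈ 75.734 (9× faster decay)
As t → ∞, higher modes decay exponentially faster. The n=1 mode dominates: u ~ c₁ sin(πx/2.1) e^{-λ₁t}.
Decay rate: λ₁ = 3.76π²/2.1² ≈ 8.415.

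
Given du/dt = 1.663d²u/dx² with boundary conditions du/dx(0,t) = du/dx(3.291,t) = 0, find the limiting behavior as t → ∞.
u → constant (steady state). Heat is conserved (no flux at boundaries); solution approaches the spatial average.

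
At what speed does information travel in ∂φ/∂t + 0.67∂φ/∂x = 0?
Speed = 0.67. Information travels along x - 0.67t = const (rightward).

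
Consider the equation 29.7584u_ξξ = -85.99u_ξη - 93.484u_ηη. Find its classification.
Rewriting in standard form: 29.7584u_ξξ + 85.99u_ξη + 93.484u_ηη = 0. Elliptic. (A = 29.7584, B = 85.99, C = 93.484 gives B² - 4AC = -3733.4569624.)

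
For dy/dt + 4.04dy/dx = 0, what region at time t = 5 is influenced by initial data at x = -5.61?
At x = 14.59. The characteristic carries data from (-5.61, 0) to (14.59, 5).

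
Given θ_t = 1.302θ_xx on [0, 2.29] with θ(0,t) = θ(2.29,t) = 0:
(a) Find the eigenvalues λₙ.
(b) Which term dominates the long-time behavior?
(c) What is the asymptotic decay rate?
Eigenvalues: λₙ = 1.302n²π²/2.29².
First three modes:
  n=1: λ₁ = 1.302π²/2.29² ≈ 2.45
  n=2: λ₂ = 5.208π²/2.29² ≈ 9.802 (4× faster decay)
  n=3: λ₃ = 11.718π²/2.29² ≈ 22.054 (9× faster decay)
As t → ∞, higher modes decay exponentially faster. The n=1 mode dominates: θ ~ c₁ sin(πx/2.29) e^{-λ₁t}.
Decay rate: λ₁ = 1.302π²/2.29² ≈ 2.45.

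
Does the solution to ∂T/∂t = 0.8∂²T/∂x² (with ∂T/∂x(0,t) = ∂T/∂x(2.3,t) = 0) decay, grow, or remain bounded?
T → constant (steady state). Heat is conserved (no flux at boundaries); solution approaches the spatial average.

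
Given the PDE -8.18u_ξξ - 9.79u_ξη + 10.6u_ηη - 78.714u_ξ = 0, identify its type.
The second-order coefficients are A = -8.18, B = -9.79, C = 10.6. Since B² - 4AC = 442.6761 > 0, this is a hyperbolic PDE.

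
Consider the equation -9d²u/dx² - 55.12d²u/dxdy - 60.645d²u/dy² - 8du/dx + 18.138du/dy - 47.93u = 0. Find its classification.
Hyperbolic. (A = -9, B = -55.12, C = -60.645 gives B² - 4AC = 854.9944.)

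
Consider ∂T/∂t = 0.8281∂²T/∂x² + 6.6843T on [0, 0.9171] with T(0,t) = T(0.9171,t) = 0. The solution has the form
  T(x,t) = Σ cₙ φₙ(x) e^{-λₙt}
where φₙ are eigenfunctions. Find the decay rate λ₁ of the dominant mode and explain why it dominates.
Eigenvalues: λₙ = 0.8281n²π²/0.9171² - 6.6843.
First three modes:
  n=1: λ₁ = 0.8281π²/0.9171² - 6.6843 ≈ 3.033
  n=2: λ₂ = 3.3124π²/0.9171² - 6.6843 ≈ 32.185
  n=3: λ₃ = 7.4529π²/0.9171² - 6.6843 ≈ 80.772
Since 0.8281π²/0.9171² ≈ 9.717 > 6.6843, all λₙ > 0.
The n=1 mode decays slowest → dominates as t → ∞.
Asymptotic: T ~ c₁ sin(πx/0.9171) e^{-λ₁t} with decay rate λ₁ ≈ 3.033.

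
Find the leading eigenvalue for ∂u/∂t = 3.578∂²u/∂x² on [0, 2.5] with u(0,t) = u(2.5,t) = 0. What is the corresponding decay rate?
Eigenvalues: λₙ = 3.578n²π²/2.5².
First three modes:
  n=1: λ₁ = 3.578π²/2.5² ≈ 5.65
  n=2: λ₂ = 14.312π²/2.5² ≈ 22.601 (4× faster decay)
  n=3: λ₃ = 32.202π²/2.5² ≈ 50.851 (9× faster decay)
As t → ∞, higher modes decay exponentially faster. The n=1 mode dominates: u ~ c₁ sin(πx/2.5) e^{-λ₁t}.
Decay rate: λ₁ = 3.578π²/2.5² ≈ 5.65.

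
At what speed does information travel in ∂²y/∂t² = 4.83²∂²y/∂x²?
Speed = 4.83. Information travels along characteristics x = x₀ ± 4.83t.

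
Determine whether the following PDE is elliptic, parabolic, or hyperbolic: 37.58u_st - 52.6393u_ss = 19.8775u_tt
Rewriting in standard form: -52.6393u_ss + 37.58u_st - 19.8775u_tt = 0. Coefficients: A = -52.6393, B = 37.58, C = -19.8775. B² - 4AC = -2773.094343, which is negative, so the equation is elliptic.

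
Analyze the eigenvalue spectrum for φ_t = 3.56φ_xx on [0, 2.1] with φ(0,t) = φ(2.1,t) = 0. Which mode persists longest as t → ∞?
Eigenvalues: λₙ = 3.56n²π²/2.1².
First three modes:
  n=1: λ₁ = 3.56π²/2.1² ≈ 7.967
  n=2: λ₂ = 14.24π²/2.1² ≈ 31.869 (4× faster decay)
  n=3: λ₃ = 32.04π²/2.1² ≈ 71.706 (9× faster decay)
As t → ∞, higher modes decay exponentially faster. The n=1 mode dominates: φ ~ c₁ sin(πx/2.1) e^{-λ₁t}.
Decay rate: λ₁ = 3.56π²/2.1² ≈ 7.967.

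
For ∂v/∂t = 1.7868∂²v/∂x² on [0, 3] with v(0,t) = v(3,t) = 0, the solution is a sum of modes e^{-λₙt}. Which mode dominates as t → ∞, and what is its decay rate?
Eigenvalues: λₙ = 1.7868n²π²/3².
First three modes:
  n=1: λ₁ = 1.7868π²/3² ≈ 1.959
  n=2: λ₂ = 7.1472π²/3² ≈ 7.838 (4× faster decay)
  n=3: λ₃ = 16.0812π²/3² ≈ 17.635 (9× faster decay)
As t → ∞, higher modes decay exponentially faster. The n=1 mode dominates: v ~ c₁ sin(πx/3) e^{-λ₁t}.
Decay rate: λ₁ = 1.7868π²/3² ≈ 1.959.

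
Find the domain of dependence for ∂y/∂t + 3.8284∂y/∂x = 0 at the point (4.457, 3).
A single point: x = -7.0282. The characteristic through (4.457, 3) is x - 3.8284t = const, so x = 4.457 - 3.8284·3 = -7.0282.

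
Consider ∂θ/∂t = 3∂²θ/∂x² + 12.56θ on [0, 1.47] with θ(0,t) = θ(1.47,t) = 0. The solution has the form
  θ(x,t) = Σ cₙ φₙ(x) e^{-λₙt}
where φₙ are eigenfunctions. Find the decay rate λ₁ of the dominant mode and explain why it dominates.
Eigenvalues: λₙ = 3n²π²/1.47² - 12.56.
First three modes:
  n=1: λ₁ = 3π²/1.47² - 12.56 ≈ 1.142
  n=2: λ₂ = 12π²/1.47² - 12.56 ≈ 42.248
  n=3: λ₃ = 27π²/1.47² - 12.56 ≈ 110.759
Since 3π²/1.47² ≈ 13.702 > 12.56, all λₙ > 0.
The n=1 mode decays slowest → dominates as t → ∞.
Asymptotic: θ ~ c₁ sin(πx/1.47) e^{-λ₁t} with decay rate λ₁ ≈ 1.142.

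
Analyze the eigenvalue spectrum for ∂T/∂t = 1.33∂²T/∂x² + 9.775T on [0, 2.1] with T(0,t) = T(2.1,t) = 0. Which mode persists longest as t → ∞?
Eigenvalues: λₙ = 1.33n²π²/2.1² - 9.775.
First three modes:
  n=1: λ₁ = 1.33π²/2.1² - 9.775 ≈ -6.798
  n=2: λ₂ = 5.32π²/2.1² - 9.775 ≈ 2.131
  n=3: λ₃ = 11.97π²/2.1² - 9.775 ≈ 17.014
Since 1.33π²/2.1² ≈ 2.977 < 9.775, λ₁ < 0.
The n=1 mode grows fastest (−λₙ is largest for n=1) → dominates.
Asymptotic: T ~ c₁ sin(πx/2.1) e^{6.798t} (exponential growth at rate −λ₁ ≈ 6.798).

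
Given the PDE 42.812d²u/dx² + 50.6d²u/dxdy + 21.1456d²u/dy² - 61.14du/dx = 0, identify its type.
The second-order coefficients are A = 42.812, B = 50.6, C = 21.1456. Since B² - 4AC = -1060.7817088 < 0, this is an elliptic PDE.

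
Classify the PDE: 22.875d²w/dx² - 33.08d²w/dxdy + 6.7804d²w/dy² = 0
A = 22.875, B = -33.08, C = 6.7804. Discriminant B² - 4AC = 473.8798. Since 473.8798 > 0, hyperbolic.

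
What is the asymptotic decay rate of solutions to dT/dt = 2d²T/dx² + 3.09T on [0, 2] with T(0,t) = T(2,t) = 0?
Eigenvalues: λₙ = 2n²π²/2² - 3.09.
First three modes:
  n=1: λ₁ = 2π²/2² - 3.09 ≈ 1.845
  n=2: λ₂ = 8π²/2² - 3.09 ≈ 16.649
  n=3: λ₃ = 18π²/2² - 3.09 ≈ 41.323
Since 2π²/2² ≈ 4.935 > 3.09, all λₙ > 0.
The n=1 mode decays slowest → dominates as t → ∞.
Asymptotic: T ~ c₁ sin(πx/2) e^{-λ₁t} with decay rate λ₁ ≈ 1.845.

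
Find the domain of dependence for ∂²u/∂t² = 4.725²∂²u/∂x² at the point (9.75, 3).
Domain of dependence: [-4.425, 23.925]. Signals travel at speed 4.725, so data within |x - 9.75| ≤ 4.725·3 = 14.175 can reach the point.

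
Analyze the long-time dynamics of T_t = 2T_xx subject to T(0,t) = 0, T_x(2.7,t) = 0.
Long-time behavior: T → 0. Heat escapes through the Dirichlet boundary.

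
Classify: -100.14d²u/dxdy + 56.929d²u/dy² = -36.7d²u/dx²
Rewriting in standard form: 36.7d²u/dx² - 100.14d²u/dxdy + 56.929d²u/dy² = 0. Hyperbolic (discriminant = 1670.8424).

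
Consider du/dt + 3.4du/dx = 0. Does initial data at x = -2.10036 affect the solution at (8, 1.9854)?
No. Only data at x = 1.24964 affects (8, 1.9854). Advection has one-way propagation along characteristics.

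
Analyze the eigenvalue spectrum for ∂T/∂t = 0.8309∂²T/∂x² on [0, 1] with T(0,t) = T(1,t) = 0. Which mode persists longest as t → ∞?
Eigenvalues: λₙ = 0.8309n²π².
First three modes:
  n=1: λ₁ = 0.8309π² ≈ 8.201
  n=2: λ₂ = 3.3236π² ≈ 32.803 (4× faster decay)
  n=3: λ₃ = 7.4781π² ≈ 73.806 (9× faster decay)
As t → ∞, higher modes decay exponentially faster. The n=1 mode dominates: T ~ c₁ sin(πx) e^{-λ₁t}.
Decay rate: λ₁ = 0.8309π² ≈ 8.201.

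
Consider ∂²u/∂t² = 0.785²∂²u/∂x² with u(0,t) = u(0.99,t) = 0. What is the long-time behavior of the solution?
As t → ∞, u oscillates (no decay). Energy is conserved; the solution oscillates indefinitely as standing waves.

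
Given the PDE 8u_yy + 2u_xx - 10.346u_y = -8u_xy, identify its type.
Rewriting in standard form: 2u_xx + 8u_xy + 8u_yy - 10.346u_y = 0. The second-order coefficients are A = 2, B = 8, C = 8. Since B² - 4AC = 0 = 0, this is a parabolic PDE.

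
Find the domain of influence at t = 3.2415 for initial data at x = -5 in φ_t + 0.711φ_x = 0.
At x = -2.6952935. The characteristic carries data from (-5, 0) to (-2.6952935, 3.2415).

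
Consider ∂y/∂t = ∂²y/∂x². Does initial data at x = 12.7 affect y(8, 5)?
Yes, for any finite x. The heat equation has infinite propagation speed, so all initial data affects all points at any t > 0.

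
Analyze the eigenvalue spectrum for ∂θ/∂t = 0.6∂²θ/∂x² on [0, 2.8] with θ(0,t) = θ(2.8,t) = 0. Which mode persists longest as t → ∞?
Eigenvalues: λₙ = 0.6n²π²/2.8².
First three modes:
  n=1: λ₁ = 0.6π²/2.8² ≈ 0.755
  n=2: λ₂ = 2.4π²/2.8² ≈ 3.021 (4× faster decay)
  n=3: λ₃ = 5.4π²/2.8² ≈ 6.798 (9× faster decay)
As t → ∞, higher modes decay exponentially faster. The n=1 mode dominates: θ ~ c₁ sin(πx/2.8) e^{-λ₁t}.
Decay rate: λ₁ = 0.6π²/2.8² ≈ 0.755.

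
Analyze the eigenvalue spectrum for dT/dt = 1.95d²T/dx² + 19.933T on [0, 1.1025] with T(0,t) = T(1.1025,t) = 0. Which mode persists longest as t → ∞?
Eigenvalues: λₙ = 1.95n²π²/1.1025² - 19.933.
First three modes:
  n=1: λ₁ = 1.95π²/1.1025² - 19.933 ≈ -4.099
  n=2: λ₂ = 7.8π²/1.1025² - 19.933 ≈ 43.401
  n=3: λ₃ = 17.55π²/1.1025² - 19.933 ≈ 122.569
Since 1.95π²/1.1025² ≈ 15.834 < 19.933, λ₁ < 0.
The n=1 mode grows fastest (−λₙ is largest for n=1) → dominates.
Asymptotic: T ~ c₁ sin(πx/1.1025) e^{4.099t} (exponential growth at rate −λ₁ ≈ 4.099).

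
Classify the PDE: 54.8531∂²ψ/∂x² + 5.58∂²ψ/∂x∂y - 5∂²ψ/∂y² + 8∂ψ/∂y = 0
A = 54.8531, B = 5.58, C = -5. Discriminant B² - 4AC = 1128.1984. Since 1128.1984 > 0, hyperbolic.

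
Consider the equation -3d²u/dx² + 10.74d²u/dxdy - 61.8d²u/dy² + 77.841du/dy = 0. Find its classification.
Elliptic. (A = -3, B = 10.74, C = -61.8 gives B² - 4AC = -626.2524.)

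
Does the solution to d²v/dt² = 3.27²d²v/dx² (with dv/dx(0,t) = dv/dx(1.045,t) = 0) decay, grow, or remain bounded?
v oscillates about a mean that drifts linearly in t (generically unbounded; no decay). There is no damping, so the nonconstant modes persist as standing waves (energy conserved, no decay). But with Neumann conditions at both ends the constant mode has eigenvalue 0: the spatial mean M(t) of v satisfies M'' = 0, so M(t) = M(0) + M'(0)·t. Unless the initial velocity has zero mean (∫v_t(x,0)dx = 0), the solution grows linearly in t (unbounded, though not exponentially); if it does have zero mean, the solution stays bounded and simply oscillates.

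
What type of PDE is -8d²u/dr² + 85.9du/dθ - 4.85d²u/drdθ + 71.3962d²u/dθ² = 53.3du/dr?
Rewriting in standard form: -8d²u/dr² - 4.85d²u/drdθ + 71.3962d²u/dθ² - 53.3du/dr + 85.9du/dθ = 0. With A = -8, B = -4.85, C = 71.3962, the discriminant is 2308.2009. This is a hyperbolic PDE.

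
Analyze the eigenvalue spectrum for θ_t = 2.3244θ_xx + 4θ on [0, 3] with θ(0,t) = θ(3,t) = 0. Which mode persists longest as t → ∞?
Eigenvalues: λₙ = 2.3244n²π²/3² - 4.
First three modes:
  n=1: λ₁ = 2.3244π²/3² - 4 ≈ -1.451
  n=2: λ₂ = 9.2976π²/3² - 4 ≈ 6.196
  n=3: λ₃ = 20.9196π²/3² - 4 ≈ 18.941
Since 2.3244π²/3² ≈ 2.549 < 4, λ₁ < 0.
The n=1 mode grows fastest (−λₙ is largest for n=1) → dominates.
Asymptotic: θ ~ c₁ sin(πx/3) e^{1.451t} (exponential growth at rate −λ₁ ≈ 1.451).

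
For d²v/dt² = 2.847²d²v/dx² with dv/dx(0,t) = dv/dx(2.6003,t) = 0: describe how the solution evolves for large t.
v oscillates about a mean that drifts linearly in t (generically unbounded; no decay). There is no damping, so the nonconstant modes persist as standing waves (energy conserved, no decay). But with Neumann conditions at both ends the constant mode has eigenvalue 0: the spatial mean M(t) of v satisfies M'' = 0, so M(t) = M(0) + M'(0)·t. Unless the initial velocity has zero mean (∫v_t(x,0)dx = 0), the solution grows linearly in t (unbounded, though not exponentially); if it does have zero mean, the solution stays bounded and simply oscillates.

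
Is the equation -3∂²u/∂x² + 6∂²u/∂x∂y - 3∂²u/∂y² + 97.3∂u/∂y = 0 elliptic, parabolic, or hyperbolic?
Computing B² - 4AC with A = -3, B = 6, C = -3: discriminant = 0 (zero). Answer: parabolic.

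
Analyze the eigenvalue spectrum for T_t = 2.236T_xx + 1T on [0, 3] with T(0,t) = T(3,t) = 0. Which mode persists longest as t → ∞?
Eigenvalues: λₙ = 2.236n²π²/3² - 1.
First three modes:
  n=1: λ₁ = 2.236π²/3² - 1 ≈ 1.452
  n=2: λ₂ = 8.944π²/3² - 1 ≈ 8.808
  n=3: λ₃ = 20.124π²/3² - 1 ≈ 21.068
Since 2.236π²/3² ≈ 2.452 > 1, all λₙ > 0.
The n=1 mode decays slowest → dominates as t → ∞.
Asymptotic: T ~ c₁ sin(πx/3) e^{-λ₁t} with decay rate λ₁ ≈ 1.452.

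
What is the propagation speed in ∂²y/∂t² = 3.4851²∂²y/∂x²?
Speed = 3.4851. Information travels along characteristics x = x₀ ± 3.4851t.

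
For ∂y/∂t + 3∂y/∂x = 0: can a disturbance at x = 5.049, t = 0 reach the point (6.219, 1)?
No. Only data at x = 3.219 affects (6.219, 1). Advection has one-way propagation along characteristics.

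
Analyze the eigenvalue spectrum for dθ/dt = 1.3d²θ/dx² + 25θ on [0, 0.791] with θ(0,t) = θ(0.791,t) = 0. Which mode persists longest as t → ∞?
Eigenvalues: λₙ = 1.3n²π²/0.791² - 25.
First three modes:
  n=1: λ₁ = 1.3π²/0.791² - 25 ≈ -4.494
  n=2: λ₂ = 5.2π²/0.791² - 25 ≈ 57.026
  n=3: λ₃ = 11.7π²/0.791² - 25 ≈ 159.558
Since 1.3π²/0.791² ≈ 20.506 < 25, λ₁ < 0.
The n=1 mode grows fastest (−λₙ is largest for n=1) → dominates.
Asymptotic: θ ~ c₁ sin(πx/0.791) e^{4.494t} (exponential growth at rate −λ₁ ≈ 4.494).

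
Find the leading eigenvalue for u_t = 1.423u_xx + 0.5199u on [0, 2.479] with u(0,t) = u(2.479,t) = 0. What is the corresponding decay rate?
Eigenvalues: λₙ = 1.423n²π²/2.479² - 0.5199.
First three modes:
  n=1: λ₁ = 1.423π²/2.479² - 0.5199 ≈ 1.765
  n=2: λ₂ = 5.692π²/2.479² - 0.5199 ≈ 8.621
  n=3: λ₃ = 12.807π²/2.479² - 0.5199 ≈ 20.048
Since 1.423π²/2.479² ≈ 2.285 > 0.5199, all λₙ > 0.
The n=1 mode decays slowest → dominates as t → ∞.
Asymptotic: u ~ c₁ sin(πx/2.479) e^{-λ₁t} with decay rate λ₁ ≈ 1.765.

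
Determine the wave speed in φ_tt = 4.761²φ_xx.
Speed = 4.761. Information travels along characteristics x = x₀ ± 4.761t.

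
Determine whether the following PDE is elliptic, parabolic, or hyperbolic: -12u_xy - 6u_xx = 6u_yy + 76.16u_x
Rewriting in standard form: -6u_xx - 12u_xy - 6u_yy - 76.16u_x = 0. Coefficients: A = -6, B = -12, C = -6. B² - 4AC = 0, which is zero, so the equation is parabolic.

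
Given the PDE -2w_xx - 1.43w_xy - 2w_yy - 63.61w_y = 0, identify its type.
The second-order coefficients are A = -2, B = -1.43, C = -2. Since B² - 4AC = -13.9551 < 0, this is an elliptic PDE.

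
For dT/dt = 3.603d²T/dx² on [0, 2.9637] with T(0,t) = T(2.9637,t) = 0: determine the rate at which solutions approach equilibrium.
Eigenvalues: λₙ = 3.603n²π²/2.9637².
First three modes:
  n=1: λ₁ = 3.603π²/2.9637² ≈ 4.049
  n=2: λ₂ = 14.412π²/2.9637² ≈ 16.194 (4× faster decay)
  n=3: λ₃ = 32.427π²/2.9637² ≈ 36.437 (9× faster decay)
As t → ∞, higher modes decay exponentially faster. The n=1 mode dominates: T ~ c₁ sin(πx/2.9637) e^{-λ₁t}.
Decay rate: λ₁ = 3.603π²/2.9637² ≈ 4.049.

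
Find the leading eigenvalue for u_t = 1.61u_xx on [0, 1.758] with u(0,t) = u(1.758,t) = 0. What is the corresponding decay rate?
Eigenvalues: λₙ = 1.61n²π²/1.758².
First three modes:
  n=1: λ₁ = 1.61π²/1.758² ≈ 5.141
  n=2: λ₂ = 6.44π²/1.758² ≈ 20.566 (4× faster decay)
  n=3: λ₃ = 14.49π²/1.758² ≈ 46.273 (9× faster decay)
As t → ∞, higher modes decay exponentially faster. The n=1 mode dominates: u ~ c₁ sin(πx/1.758) e^{-λ₁t}.
Decay rate: λ₁ = 1.61π²/1.758² ≈ 5.141.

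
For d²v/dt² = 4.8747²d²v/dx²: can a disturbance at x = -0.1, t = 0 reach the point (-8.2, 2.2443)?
Yes. The domain of dependence is [-19.14028921, 2.74028921], and -0.1 ∈ [-19.14028921, 2.74028921].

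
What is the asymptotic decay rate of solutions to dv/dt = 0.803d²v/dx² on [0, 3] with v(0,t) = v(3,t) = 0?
Eigenvalues: λₙ = 0.803n²π²/3².
First three modes:
  n=1: λ₁ = 0.803π²/3² ≈ 0.881
  n=2: λ₂ = 3.212π²/3² ≈ 3.522 (4× faster decay)
  n=3: λ₃ = 7.227π²/3² ≈ 7.925 (9× faster decay)
As t → ∞, higher modes decay exponentially faster. The n=1 mode dominates: v ~ c₁ sin(πx/3) e^{-λ₁t}.
Decay rate: λ₁ = 0.803π²/3² ≈ 0.881.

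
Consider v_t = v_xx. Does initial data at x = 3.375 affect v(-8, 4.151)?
Yes, for any finite x. The heat equation has infinite propagation speed, so all initial data affects all points at any t > 0.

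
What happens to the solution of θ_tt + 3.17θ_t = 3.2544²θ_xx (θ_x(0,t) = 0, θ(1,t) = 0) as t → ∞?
θ → 0. Damping (γ=3.17) dissipates energy; oscillations decay exponentially.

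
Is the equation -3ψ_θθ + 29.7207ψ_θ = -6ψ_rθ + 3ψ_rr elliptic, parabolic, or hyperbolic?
Rewriting in standard form: -3ψ_rr + 6ψ_rθ - 3ψ_θθ + 29.7207ψ_θ = 0. Computing B² - 4AC with A = -3, B = 6, C = -3: discriminant = 0 (zero). Answer: parabolic.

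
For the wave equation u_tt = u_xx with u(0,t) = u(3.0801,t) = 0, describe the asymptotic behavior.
u oscillates (no decay). Energy is conserved; the solution oscillates indefinitely as standing waves.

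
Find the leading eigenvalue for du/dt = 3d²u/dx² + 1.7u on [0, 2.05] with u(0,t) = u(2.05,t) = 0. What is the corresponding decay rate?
Eigenvalues: λₙ = 3n²π²/2.05² - 1.7.
First three modes:
  n=1: λ₁ = 3π²/2.05² - 1.7 ≈ 5.346
  n=2: λ₂ = 12π²/2.05² - 1.7 ≈ 26.482
  n=3: λ₃ = 27π²/2.05² - 1.7 ≈ 61.71
Since 3π²/2.05² ≈ 7.046 > 1.7, all λₙ > 0.
The n=1 mode decays slowest → dominates as t → ∞.
Asymptotic: u ~ c₁ sin(πx/2.05) e^{-λ₁t} with decay rate λ₁ ≈ 5.346.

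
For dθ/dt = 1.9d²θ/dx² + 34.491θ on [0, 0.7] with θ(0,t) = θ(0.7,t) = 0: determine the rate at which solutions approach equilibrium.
Eigenvalues: λₙ = 1.9n²π²/0.7² - 34.491.
First three modes:
  n=1: λ₁ = 1.9π²/0.7² - 34.491 ≈ 3.779
  n=2: λ₂ = 7.6π²/0.7² - 34.491 ≈ 118.589
  n=3: λ₃ = 17.1π²/0.7² - 34.491 ≈ 309.938
Since 1.9π²/0.7² ≈ 38.27 > 34.491, all λₙ > 0.
The n=1 mode decays slowest → dominates as t → ∞.
Asymptotic: θ ~ c₁ sin(πx/0.7) e^{-λ₁t} with decay rate λ₁ ≈ 3.779.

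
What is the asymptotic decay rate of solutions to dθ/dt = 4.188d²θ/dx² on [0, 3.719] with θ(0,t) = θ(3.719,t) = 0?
Eigenvalues: λₙ = 4.188n²π²/3.719².
First three modes:
  n=1: λ₁ = 4.188π²/3.719² ≈ 2.989
  n=2: λ₂ = 16.752π²/3.719² ≈ 11.954 (4× faster decay)
  n=3: λ₃ = 37.692π²/3.719² ≈ 26.897 (9× faster decay)
As t → ∞, higher modes decay exponentially faster. The n=1 mode dominates: θ ~ c₁ sin(πx/3.719) e^{-λ₁t}.
Decay rate: λ₁ = 4.188π²/3.719² ≈ 2.989.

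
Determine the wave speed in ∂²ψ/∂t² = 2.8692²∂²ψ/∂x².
Speed = 2.8692. Information travels along characteristics x = x₀ ± 2.8692t.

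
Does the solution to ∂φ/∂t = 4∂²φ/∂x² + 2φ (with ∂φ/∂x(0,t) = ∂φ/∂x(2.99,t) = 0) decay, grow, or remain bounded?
φ grows unboundedly. With Neumann BCs the constant mode has diffusion eigenvalue 0, so any r > 0 makes it grow like e^(2t); solution grows exponentially.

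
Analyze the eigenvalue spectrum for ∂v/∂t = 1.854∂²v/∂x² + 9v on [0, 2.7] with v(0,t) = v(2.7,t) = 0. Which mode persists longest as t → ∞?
Eigenvalues: λₙ = 1.854n²π²/2.7² - 9.
First three modes:
  n=1: λ₁ = 1.854π²/2.7² - 9 ≈ -6.49
  n=2: λ₂ = 7.416π²/2.7² - 9 ≈ 1.04
  n=3: λ₃ = 16.686π²/2.7² - 9 ≈ 13.59
Since 1.854π²/2.7² ≈ 2.51 < 9, λ₁ < 0.
The n=1 mode grows fastest (−λₙ is largest for n=1) → dominates.
Asymptotic: v ~ c₁ sin(πx/2.7) e^{6.49t} (exponential growth at rate −λ₁ ≈ 6.49).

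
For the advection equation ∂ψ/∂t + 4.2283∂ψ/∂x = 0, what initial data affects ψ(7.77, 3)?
A single point: x = -4.9149. The characteristic through (7.77, 3) is x - 4.2283t = const, so x = 7.77 - 4.2283·3 = -4.9149.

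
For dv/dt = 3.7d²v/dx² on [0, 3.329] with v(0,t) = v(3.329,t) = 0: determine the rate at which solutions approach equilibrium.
Eigenvalues: λₙ = 3.7n²π²/3.329².
First three modes:
  n=1: λ₁ = 3.7π²/3.329² ≈ 3.295
  n=2: λ₂ = 14.8π²/3.329² ≈ 13.181 (4× faster decay)
  n=3: λ₃ = 33.3π²/3.329² ≈ 29.656 (9× faster decay)
As t → ∞, higher modes decay exponentially faster. The n=1 mode dominates: v ~ c₁ sin(πx/3.329) e^{-λ₁t}.
Decay rate: λ₁ = 3.7π²/3.329² ≈ 3.295.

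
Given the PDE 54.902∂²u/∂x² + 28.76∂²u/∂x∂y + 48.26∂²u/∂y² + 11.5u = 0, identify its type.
The second-order coefficients are A = 54.902, B = 28.76, C = 48.26. Since B² - 4AC = -9771.14448 < 0, this is an elliptic PDE.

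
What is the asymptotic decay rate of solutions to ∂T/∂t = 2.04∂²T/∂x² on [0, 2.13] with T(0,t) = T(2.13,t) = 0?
Eigenvalues: λₙ = 2.04n²π²/2.13².
First three modes:
  n=1: λ₁ = 2.04π²/2.13² ≈ 4.438
  n=2: λ₂ = 8.16π²/2.13² ≈ 17.751 (4× faster decay)
  n=3: λ₃ = 18.36π²/2.13² ≈ 39.94 (9× faster decay)
As t → ∞, higher modes decay exponentially faster. The n=1 mode dominates: T ~ c₁ sin(πx/2.13) e^{-λ₁t}.
Decay rate: λ₁ = 2.04π²/2.13² ≈ 4.438.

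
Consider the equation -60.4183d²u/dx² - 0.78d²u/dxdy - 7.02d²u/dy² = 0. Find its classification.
Elliptic. (A = -60.4183, B = -0.78, C = -7.02 gives B² - 4AC = -1695.937464.)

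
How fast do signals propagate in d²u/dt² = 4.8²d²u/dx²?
Speed = 4.8. Information travels along characteristics x = x₀ ± 4.8t.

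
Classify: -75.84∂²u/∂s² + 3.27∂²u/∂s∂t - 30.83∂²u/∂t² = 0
Elliptic (discriminant = -9341.8959).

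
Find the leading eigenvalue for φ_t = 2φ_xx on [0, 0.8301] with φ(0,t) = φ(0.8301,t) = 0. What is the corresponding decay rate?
Eigenvalues: λₙ = 2n²π²/0.8301².
First three modes:
  n=1: λ₁ = 2π²/0.8301² ≈ 28.646
  n=2: λ₂ = 8π²/0.8301² ≈ 114.585 (4× faster decay)
  n=3: λ₃ = 18π²/0.8301² ≈ 257.817 (9× faster decay)
As t → ∞, higher modes decay exponentially faster. The n=1 mode dominates: φ ~ c₁ sin(πx/0.8301) e^{-λ₁t}.
Decay rate: λ₁ = 2π²/0.8301² ≈ 28.646.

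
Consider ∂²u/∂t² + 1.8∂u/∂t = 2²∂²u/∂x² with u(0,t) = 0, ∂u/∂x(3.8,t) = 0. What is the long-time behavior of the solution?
As t → ∞, u → 0. Damping (γ=1.8) dissipates energy; oscillations decay exponentially.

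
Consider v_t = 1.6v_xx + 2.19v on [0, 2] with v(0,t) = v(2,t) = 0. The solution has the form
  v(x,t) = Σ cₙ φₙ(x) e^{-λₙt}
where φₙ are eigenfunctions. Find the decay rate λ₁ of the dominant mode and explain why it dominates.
Eigenvalues: λₙ = 1.6n²π²/2² - 2.19.
First three modes:
  n=1: λ₁ = 1.6π²/2² - 2.19 ≈ 1.758
  n=2: λ₂ = 6.4π²/2² - 2.19 ≈ 13.601
  n=3: λ₃ = 14.4π²/2² - 2.19 ≈ 33.341
Since 1.6π²/2² ≈ 3.948 > 2.19, all λₙ > 0.
The n=1 mode decays slowest → dominates as t → ∞.
Asymptotic: v ~ c₁ sin(πx/2) e^{-λ₁t} with decay rate λ₁ ≈ 1.758.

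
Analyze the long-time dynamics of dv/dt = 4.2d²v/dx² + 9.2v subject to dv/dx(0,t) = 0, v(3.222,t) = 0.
Long-time behavior: v grows unboundedly. Reaction dominates diffusion (r=9.2 > κπ²/(4L²)≈1); solution grows exponentially.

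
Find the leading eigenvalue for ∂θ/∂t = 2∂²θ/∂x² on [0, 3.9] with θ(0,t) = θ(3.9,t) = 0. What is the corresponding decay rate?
Eigenvalues: λₙ = 2n²π²/3.9².
First three modes:
  n=1: λ₁ = 2π²/3.9² ≈ 1.298
  n=2: λ₂ = 8π²/3.9² ≈ 5.191 (4× faster decay)
  n=3: λ₃ = 18π²/3.9² ≈ 11.68 (9× faster decay)
As t → ∞, higher modes decay exponentially faster. The n=1 mode dominates: θ ~ c₁ sin(πx/3.9) e^{-λ₁t}.
Decay rate: λ₁ = 2π²/3.9² ≈ 1.298.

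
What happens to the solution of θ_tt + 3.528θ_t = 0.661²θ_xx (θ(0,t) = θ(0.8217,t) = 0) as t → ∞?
θ → 0. Damping (γ=3.528) dissipates energy; oscillations decay exponentially.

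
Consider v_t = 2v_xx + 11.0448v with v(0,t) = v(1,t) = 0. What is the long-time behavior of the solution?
As t → ∞, v → 0. Diffusion dominates reaction (r=11.0448 < κπ²/L²≈19.74); solution decays.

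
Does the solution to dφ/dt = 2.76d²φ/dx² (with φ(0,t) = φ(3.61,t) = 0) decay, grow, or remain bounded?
φ → 0. Heat diffuses out through both boundaries.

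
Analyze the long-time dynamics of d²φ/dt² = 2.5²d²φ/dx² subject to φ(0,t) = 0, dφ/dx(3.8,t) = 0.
Long-time behavior: φ oscillates (no decay). Energy is conserved; the solution oscillates indefinitely as standing waves.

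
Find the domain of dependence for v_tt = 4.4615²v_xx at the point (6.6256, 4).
Domain of dependence: [-11.2204, 24.4716]. Signals travel at speed 4.4615, so data within |x - 6.6256| ≤ 4.4615·4 = 17.846 can reach the point.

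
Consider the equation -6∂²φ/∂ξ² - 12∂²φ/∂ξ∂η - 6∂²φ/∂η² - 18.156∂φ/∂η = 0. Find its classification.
Parabolic. (A = -6, B = -12, C = -6 gives B² - 4AC = 0.)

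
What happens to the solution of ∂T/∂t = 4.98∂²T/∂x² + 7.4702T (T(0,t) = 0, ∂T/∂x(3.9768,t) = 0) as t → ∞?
T grows unboundedly. Reaction dominates diffusion (r=7.4702 > κπ²/(4L²)≈0.78); solution grows exponentially.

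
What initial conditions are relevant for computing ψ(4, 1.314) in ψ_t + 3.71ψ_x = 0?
A single point: x = -0.87494. The characteristic through (4, 1.314) is x - 3.71t = const, so x = 4 - 3.71·1.314 = -0.87494.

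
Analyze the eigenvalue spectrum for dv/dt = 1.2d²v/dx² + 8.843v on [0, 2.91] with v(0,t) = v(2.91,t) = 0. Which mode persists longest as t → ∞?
Eigenvalues: λₙ = 1.2n²π²/2.91² - 8.843.
First three modes:
  n=1: λ₁ = 1.2π²/2.91² - 8.843 ≈ -7.444
  n=2: λ₂ = 4.8π²/2.91² - 8.843 ≈ -3.249
  n=3: λ₃ = 10.8π²/2.91² - 8.843 ≈ 3.744
Since 1.2π²/2.91² ≈ 1.399 < 8.843, λ₁ < 0.
The n=1 mode grows fastest (−λₙ is largest for n=1) → dominates.
Asymptotic: v ~ c₁ sin(πx/2.91) e^{7.444t} (exponential growth at rate −λ₁ ≈ 7.444).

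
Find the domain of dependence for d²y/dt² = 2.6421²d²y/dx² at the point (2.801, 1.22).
Domain of dependence: [-0.422362, 6.024362]. Signals travel at speed 2.6421, so data within |x - 2.801| ≤ 2.6421·1.22 = 3.223362 can reach the point.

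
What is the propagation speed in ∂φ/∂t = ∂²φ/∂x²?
Infinite. The heat equation is parabolic, not hyperbolic, so disturbances propagate instantly.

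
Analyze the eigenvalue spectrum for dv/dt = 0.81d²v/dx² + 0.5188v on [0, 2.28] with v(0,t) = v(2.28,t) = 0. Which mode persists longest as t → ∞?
Eigenvalues: λₙ = 0.81n²π²/2.28² - 0.5188.
First three modes:
  n=1: λ₁ = 0.81π²/2.28² - 0.5188 ≈ 1.019
  n=2: λ₂ = 3.24π²/2.28² - 0.5188 ≈ 5.633
  n=3: λ₃ = 7.29π²/2.28² - 0.5188 ≈ 13.322
Since 0.81π²/2.28² ≈ 1.538 > 0.5188, all λₙ > 0.
The n=1 mode decays slowest → dominates as t → ∞.
Asymptotic: v ~ c₁ sin(πx/2.28) e^{-λ₁t} with decay rate λ₁ ≈ 1.019.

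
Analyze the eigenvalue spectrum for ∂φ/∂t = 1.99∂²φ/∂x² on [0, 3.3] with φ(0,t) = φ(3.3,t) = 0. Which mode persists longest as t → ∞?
Eigenvalues: λₙ = 1.99n²π²/3.3².
First three modes:
  n=1: λ₁ = 1.99π²/3.3² ≈ 1.804
  n=2: λ₂ = 7.96π²/3.3² ≈ 7.214 (4× faster decay)
  n=3: λ₃ = 17.91π²/3.3² ≈ 16.232 (9× faster decay)
As t → ∞, higher modes decay exponentially faster. The n=1 mode dominates: φ ~ c₁ sin(πx/3.3) e^{-λ₁t}.
Decay rate: λ₁ = 1.99π²/3.3² ≈ 1.804.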